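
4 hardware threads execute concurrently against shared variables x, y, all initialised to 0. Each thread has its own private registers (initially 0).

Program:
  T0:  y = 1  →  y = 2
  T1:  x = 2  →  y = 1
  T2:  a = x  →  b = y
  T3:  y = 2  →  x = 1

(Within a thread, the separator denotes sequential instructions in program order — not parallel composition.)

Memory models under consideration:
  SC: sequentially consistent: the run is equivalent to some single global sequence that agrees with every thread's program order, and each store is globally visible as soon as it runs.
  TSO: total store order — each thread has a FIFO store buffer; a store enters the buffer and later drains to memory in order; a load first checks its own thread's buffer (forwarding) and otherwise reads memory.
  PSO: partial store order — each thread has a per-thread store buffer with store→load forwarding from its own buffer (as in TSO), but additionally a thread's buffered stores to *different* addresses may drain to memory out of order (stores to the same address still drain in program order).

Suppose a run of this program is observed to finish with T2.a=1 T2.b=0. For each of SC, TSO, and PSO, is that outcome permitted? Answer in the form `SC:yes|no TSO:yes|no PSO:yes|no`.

outcome vector order: (T2.a,T2.b)
[SC] allowed = {<0 0>; <0 1>; <0 2>; <1 1>; <1 2>; <2 0>; <2 1>; <2 2>}
[TSO] allowed = {<0 0>; <0 1>; <0 2>; <1 1>; <1 2>; <2 0>; <2 1>; <2 2>}
[PSO] allowed = {<0 0>; <0 1>; <0 2>; <1 0>; <1 1>; <1 2>; <2 0>; <2 1>; <2 2>}
target <1 0> ∈ {PSO}

SC:no TSO:no PSO:yes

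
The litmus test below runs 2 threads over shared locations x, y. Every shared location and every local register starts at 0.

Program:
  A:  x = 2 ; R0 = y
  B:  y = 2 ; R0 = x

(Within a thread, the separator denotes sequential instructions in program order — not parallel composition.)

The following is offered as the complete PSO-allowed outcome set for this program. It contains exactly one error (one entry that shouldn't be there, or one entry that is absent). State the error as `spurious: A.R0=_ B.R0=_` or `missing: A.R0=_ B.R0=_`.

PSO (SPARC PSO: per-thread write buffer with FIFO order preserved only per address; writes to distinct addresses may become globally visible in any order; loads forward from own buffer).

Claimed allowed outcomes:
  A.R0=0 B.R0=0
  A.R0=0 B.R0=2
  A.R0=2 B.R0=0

missing: A.R0=2 B.R0=2

outcome vector order: (A.R0,B.R0)
[PSO] allowed = {00, 02, 20, 22}
PSO∖claimed = {22}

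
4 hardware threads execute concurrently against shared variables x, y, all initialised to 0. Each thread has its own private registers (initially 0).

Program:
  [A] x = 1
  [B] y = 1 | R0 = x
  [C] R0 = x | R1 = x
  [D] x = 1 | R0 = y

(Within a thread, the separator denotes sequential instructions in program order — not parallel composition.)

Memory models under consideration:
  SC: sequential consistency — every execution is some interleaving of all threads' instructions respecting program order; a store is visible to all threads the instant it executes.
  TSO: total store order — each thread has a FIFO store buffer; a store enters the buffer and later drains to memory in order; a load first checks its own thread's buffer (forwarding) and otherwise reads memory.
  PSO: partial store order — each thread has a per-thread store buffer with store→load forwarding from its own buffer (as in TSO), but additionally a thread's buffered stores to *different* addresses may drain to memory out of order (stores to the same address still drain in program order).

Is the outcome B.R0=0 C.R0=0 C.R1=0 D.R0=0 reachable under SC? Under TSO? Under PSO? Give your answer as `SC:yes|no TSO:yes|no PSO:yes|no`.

outcome vector order: (B.R0,C.R0,C.R1,D.R0)
SC (9): 0/0/0/1 0/0/1/1 0/1/1/1 1/0/0/0 1/0/0/1 1/0/1/0 1/0/1/1 1/1/1/0 1/1/1/1
TSO (12): 0/0/0/0 0/0/0/1 0/0/1/0 0/0/1/1 0/1/1/0 0/1/1/1 1/0/0/0 1/0/0/1 1/0/1/0 1/0/1/1 1/1/1/0 1/1/1/1
PSO (12): 0/0/0/0 0/0/0/1 0/0/1/0 0/0/1/1 0/1/1/0 0/1/1/1 1/0/0/0 1/0/0/1 1/0/1/0 1/0/1/1 1/1/1/0 1/1/1/1
target 0/0/0/0 ∈ {TSO,PSO}

SC:no TSO:yes PSO:yes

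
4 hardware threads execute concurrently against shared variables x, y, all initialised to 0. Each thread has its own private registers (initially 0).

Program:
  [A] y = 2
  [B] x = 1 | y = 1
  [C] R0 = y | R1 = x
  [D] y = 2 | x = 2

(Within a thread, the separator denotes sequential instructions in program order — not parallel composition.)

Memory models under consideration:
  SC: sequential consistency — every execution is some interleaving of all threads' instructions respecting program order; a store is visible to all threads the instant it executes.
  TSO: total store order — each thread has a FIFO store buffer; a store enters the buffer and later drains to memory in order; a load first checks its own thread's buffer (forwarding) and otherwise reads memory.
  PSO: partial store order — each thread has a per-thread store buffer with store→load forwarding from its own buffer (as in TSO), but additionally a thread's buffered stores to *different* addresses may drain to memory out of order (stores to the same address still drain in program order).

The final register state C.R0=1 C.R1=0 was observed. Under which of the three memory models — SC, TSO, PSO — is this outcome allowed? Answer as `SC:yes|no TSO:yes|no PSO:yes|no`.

outcome vector order: (C.R0,C.R1)
SC: 8 outcomes — {(0,0); (0,1); (0,2); (1,1); (1,2); (2,0); (2,1); (2,2)}
TSO: 8 outcomes — {(0,0); (0,1); (0,2); (1,1); (1,2); (2,0); (2,1); (2,2)}
PSO: 9 outcomes — {(0,0); (0,1); (0,2); (1,0); (1,1); (1,2); (2,0); (2,1); (2,2)}
target (1,0) ∈ {PSO}

SC:no TSO:no PSO:yes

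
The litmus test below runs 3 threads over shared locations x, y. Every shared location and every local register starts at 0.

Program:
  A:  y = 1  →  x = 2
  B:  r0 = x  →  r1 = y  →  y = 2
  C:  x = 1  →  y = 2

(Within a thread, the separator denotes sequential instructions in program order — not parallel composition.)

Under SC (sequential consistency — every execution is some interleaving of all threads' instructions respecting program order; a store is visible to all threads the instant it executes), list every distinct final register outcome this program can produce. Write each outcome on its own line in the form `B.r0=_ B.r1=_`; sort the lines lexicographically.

outcome vector order: (B.r0,B.r1)
|SC outcomes| = 8

B.r0=0 B.r1=0
B.r0=0 B.r1=1
B.r0=0 B.r1=2
B.r0=1 B.r1=0
B.r0=1 B.r1=1
B.r0=1 B.r1=2
B.r0=2 B.r1=1
B.r0=2 B.r1=2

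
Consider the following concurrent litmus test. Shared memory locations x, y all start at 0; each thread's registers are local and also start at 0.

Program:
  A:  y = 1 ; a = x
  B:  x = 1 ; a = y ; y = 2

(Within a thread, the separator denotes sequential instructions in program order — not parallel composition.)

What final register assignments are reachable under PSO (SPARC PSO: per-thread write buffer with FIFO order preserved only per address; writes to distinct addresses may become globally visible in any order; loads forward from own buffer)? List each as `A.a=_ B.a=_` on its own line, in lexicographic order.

outcome vector order: (A.a,B.a)
|PSO outcomes| = 4

A.a=0 B.a=0
A.a=0 B.a=1
A.a=1 B.a=0
A.a=1 B.a=1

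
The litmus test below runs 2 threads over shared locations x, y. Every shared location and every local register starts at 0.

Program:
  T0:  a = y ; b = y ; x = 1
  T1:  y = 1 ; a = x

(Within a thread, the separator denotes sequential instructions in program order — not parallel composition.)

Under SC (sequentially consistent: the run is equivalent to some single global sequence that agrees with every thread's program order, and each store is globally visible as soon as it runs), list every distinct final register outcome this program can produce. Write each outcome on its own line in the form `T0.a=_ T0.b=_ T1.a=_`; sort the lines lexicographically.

outcome vector order: (T0.a,T0.b,T1.a)
|SC outcomes| = 6

T0.a=0 T0.b=0 T1.a=0
T0.a=0 T0.b=0 T1.a=1
T0.a=0 T0.b=1 T1.a=0
T0.a=0 T0.b=1 T1.a=1
T0.a=1 T0.b=1 T1.a=0
T0.a=1 T0.b=1 T1.a=1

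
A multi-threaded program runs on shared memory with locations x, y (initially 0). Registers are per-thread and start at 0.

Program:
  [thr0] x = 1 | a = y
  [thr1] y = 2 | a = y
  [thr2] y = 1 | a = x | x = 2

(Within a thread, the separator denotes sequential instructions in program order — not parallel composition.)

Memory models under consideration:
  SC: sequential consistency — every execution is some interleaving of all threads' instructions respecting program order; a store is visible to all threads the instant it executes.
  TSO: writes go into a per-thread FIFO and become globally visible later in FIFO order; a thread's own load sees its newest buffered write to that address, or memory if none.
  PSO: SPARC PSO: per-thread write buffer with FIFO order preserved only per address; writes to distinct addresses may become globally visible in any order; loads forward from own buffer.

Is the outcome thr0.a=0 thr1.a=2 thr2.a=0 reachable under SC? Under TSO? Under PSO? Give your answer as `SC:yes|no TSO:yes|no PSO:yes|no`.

SC:no TSO:yes PSO:yes

outcome vector order: (thr0.a,thr1.a,thr2.a)
[SC] allowed = {(0,1,1); (0,2,1); (1,1,0); (1,1,1); (1,2,0); (1,2,1); (2,1,1); (2,2,0); (2,2,1)}
[TSO] allowed = {(0,1,0); (0,1,1); (0,2,0); (0,2,1); (1,1,0); (1,1,1); (1,2,0); (1,2,1); (2,1,0); (2,1,1); (2,2,0); (2,2,1)}
[PSO] allowed = {(0,1,0); (0,1,1); (0,2,0); (0,2,1); (1,1,0); (1,1,1); (1,2,0); (1,2,1); (2,1,0); (2,1,1); (2,2,0); (2,2,1)}
target (0,2,0) ∈ {TSO,PSO}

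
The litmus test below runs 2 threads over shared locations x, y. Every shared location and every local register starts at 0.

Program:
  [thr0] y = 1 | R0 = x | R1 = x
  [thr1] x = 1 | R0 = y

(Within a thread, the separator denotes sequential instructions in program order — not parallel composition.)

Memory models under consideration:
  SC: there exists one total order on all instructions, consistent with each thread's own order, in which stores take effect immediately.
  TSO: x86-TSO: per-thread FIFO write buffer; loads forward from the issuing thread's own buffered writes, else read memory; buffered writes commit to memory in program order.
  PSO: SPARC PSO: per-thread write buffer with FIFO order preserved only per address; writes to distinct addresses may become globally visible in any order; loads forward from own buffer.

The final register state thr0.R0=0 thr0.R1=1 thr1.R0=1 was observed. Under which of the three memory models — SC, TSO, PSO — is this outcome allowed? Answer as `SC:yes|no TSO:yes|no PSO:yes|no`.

outcome vector order: (thr0.R0,thr0.R1,thr1.R0)
SC: 4 outcomes — {001; 011; 110; 111}
TSO: 6 outcomes — {000; 001; 010; 011; 110; 111}
PSO: 6 outcomes — {000; 001; 010; 011; 110; 111}
target 011 ∈ {SC,TSO,PSO}

SC:yes TSO:yes PSO:yes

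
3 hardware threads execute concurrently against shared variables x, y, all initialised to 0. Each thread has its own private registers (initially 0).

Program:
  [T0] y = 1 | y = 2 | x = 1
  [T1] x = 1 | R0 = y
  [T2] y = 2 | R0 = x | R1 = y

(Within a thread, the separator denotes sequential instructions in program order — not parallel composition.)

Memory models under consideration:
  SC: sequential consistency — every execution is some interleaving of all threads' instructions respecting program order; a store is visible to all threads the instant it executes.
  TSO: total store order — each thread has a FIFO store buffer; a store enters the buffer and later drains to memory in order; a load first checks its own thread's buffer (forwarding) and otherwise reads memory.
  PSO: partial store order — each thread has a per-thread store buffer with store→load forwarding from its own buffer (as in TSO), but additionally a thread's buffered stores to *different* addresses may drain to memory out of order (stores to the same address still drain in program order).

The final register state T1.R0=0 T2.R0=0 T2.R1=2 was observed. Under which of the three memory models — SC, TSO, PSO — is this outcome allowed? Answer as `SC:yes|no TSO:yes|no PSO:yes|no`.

outcome vector order: (T1.R0,T2.R0,T2.R1)
SC (10): <0 1 1> <0 1 2> <1 0 1> <1 0 2> <1 1 1> <1 1 2> <2 0 1> <2 0 2> <2 1 1> <2 1 2>
TSO (12): <0 0 1> <0 0 2> <0 1 1> <0 1 2> <1 0 1> <1 0 2> <1 1 1> <1 1 2> <2 0 1> <2 0 2> <2 1 1> <2 1 2>
PSO (12): <0 0 1> <0 0 2> <0 1 1> <0 1 2> <1 0 1> <1 0 2> <1 1 1> <1 1 2> <2 0 1> <2 0 2> <2 1 1> <2 1 2>
target <0 0 2> ∈ {TSO,PSO}

SC:no TSO:yes PSO:yes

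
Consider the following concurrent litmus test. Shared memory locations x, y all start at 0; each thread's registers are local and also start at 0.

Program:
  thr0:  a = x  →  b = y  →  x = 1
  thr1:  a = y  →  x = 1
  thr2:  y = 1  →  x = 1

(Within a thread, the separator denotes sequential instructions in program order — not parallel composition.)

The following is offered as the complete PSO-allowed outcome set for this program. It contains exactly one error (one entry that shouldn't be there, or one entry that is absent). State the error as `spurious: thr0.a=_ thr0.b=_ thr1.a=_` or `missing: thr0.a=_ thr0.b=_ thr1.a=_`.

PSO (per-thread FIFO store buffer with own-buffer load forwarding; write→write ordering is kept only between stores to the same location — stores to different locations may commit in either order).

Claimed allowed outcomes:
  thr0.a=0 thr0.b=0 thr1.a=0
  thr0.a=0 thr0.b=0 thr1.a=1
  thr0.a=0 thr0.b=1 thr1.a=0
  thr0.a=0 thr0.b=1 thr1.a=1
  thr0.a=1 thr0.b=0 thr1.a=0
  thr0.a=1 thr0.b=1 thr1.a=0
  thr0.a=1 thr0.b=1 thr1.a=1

missing: thr0.a=1 thr0.b=0 thr1.a=1

outcome vector order: (thr0.a,thr0.b,thr1.a)
under PSO → (0,0,0) (0,0,1) (0,1,0) (0,1,1) (1,0,0) (1,0,1) (1,1,0) (1,1,1)
PSO∖claimed = {(1,0,1)}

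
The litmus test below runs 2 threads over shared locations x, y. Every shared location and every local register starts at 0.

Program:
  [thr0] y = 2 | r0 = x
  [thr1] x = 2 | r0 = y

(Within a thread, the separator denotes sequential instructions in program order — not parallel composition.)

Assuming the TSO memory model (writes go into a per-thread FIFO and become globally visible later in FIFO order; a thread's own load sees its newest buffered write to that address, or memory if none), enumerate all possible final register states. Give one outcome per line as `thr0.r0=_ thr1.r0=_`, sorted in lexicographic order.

thr0.r0=0 thr1.r0=0
thr0.r0=0 thr1.r0=2
thr0.r0=2 thr1.r0=0
thr0.r0=2 thr1.r0=2

outcome vector order: (thr0.r0,thr1.r0)
|TSO outcomes| = 4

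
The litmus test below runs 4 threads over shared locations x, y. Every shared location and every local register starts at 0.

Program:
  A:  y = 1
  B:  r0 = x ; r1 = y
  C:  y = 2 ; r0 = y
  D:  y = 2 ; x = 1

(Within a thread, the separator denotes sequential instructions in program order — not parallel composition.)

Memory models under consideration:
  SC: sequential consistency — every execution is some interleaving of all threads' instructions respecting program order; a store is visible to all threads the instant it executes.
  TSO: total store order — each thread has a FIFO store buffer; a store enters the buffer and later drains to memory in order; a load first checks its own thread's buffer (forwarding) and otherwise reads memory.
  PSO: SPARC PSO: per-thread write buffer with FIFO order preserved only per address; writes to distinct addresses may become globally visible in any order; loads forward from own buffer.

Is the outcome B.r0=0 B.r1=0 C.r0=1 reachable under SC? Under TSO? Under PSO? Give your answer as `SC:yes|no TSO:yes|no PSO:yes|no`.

outcome vector order: (B.r0,B.r1,C.r0)
under SC → <0 0 1>, <0 0 2>, <0 1 1>, <0 1 2>, <0 2 1>, <0 2 2>, <1 1 1>, <1 1 2>, <1 2 1>, <1 2 2>
under TSO → <0 0 1>, <0 0 2>, <0 1 1>, <0 1 2>, <0 2 1>, <0 2 2>, <1 1 1>, <1 1 2>, <1 2 1>, <1 2 2>
under PSO → <0 0 1>, <0 0 2>, <0 1 1>, <0 1 2>, <0 2 1>, <0 2 2>, <1 0 1>, <1 0 2>, <1 1 1>, <1 1 2>, <1 2 1>, <1 2 2>
target <0 0 1> ∈ {SC,TSO,PSO}

SC:yes TSO:yes PSO:yes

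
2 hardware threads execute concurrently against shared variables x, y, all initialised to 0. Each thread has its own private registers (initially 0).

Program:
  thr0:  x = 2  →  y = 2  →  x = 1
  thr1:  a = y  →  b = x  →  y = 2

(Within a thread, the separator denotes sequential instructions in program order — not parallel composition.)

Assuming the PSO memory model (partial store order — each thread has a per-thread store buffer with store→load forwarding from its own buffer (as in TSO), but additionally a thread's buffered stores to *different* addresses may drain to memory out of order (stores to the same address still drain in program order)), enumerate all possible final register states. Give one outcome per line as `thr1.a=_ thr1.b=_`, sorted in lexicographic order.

thr1.a=0 thr1.b=0
thr1.a=0 thr1.b=1
thr1.a=0 thr1.b=2
thr1.a=2 thr1.b=0
thr1.a=2 thr1.b=1
thr1.a=2 thr1.b=2

outcome vector order: (thr1.a,thr1.b)
|PSO outcomes| = 6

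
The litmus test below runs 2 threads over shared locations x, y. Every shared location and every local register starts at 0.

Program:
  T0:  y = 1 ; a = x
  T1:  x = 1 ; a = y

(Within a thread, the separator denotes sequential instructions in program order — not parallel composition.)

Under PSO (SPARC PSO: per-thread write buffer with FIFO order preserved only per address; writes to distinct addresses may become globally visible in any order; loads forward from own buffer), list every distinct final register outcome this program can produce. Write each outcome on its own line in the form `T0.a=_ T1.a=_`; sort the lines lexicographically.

outcome vector order: (T0.a,T1.a)
|PSO outcomes| = 4

T0.a=0 T1.a=0
T0.a=0 T1.a=1
T0.a=1 T1.a=0
T0.a=1 T1.a=1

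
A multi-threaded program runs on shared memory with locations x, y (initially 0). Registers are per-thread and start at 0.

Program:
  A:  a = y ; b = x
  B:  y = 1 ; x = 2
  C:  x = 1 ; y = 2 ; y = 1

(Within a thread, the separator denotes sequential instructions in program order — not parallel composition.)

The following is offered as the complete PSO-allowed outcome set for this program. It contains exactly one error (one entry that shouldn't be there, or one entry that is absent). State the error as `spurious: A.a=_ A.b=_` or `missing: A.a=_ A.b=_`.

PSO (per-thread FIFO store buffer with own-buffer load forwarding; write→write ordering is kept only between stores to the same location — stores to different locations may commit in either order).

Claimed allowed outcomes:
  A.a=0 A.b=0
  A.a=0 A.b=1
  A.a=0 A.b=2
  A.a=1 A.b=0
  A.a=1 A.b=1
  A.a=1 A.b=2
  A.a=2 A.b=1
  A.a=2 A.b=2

missing: A.a=2 A.b=0

outcome vector order: (A.a,A.b)
[PSO] allowed = {(0,0); (0,1); (0,2); (1,0); (1,1); (1,2); (2,0); (2,1); (2,2)}
PSO∖claimed = {(2,0)}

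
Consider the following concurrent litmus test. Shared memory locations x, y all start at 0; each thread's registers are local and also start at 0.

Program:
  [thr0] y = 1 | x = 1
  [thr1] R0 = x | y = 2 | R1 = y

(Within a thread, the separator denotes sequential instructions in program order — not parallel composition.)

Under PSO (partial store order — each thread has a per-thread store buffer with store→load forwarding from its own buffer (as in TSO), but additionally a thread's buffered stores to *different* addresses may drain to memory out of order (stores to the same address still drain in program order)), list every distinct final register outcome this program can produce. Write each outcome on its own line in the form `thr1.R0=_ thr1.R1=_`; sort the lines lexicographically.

outcome vector order: (thr1.R0,thr1.R1)
|PSO outcomes| = 4

thr1.R0=0 thr1.R1=1
thr1.R0=0 thr1.R1=2
thr1.R0=1 thr1.R1=1
thr1.R0=1 thr1.R1=2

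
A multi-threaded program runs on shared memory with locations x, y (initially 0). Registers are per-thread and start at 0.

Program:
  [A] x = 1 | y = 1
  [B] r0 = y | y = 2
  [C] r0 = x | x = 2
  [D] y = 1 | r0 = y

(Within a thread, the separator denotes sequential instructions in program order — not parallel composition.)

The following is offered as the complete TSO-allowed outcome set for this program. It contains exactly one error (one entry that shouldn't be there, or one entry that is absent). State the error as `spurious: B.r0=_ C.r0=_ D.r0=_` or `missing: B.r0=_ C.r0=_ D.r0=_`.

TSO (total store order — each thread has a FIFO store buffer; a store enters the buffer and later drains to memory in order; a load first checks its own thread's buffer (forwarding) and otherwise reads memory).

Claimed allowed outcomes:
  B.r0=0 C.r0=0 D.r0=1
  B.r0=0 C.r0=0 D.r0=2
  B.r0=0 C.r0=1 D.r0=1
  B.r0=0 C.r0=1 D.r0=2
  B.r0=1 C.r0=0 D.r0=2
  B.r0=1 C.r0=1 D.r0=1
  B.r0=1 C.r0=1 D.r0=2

outcome vector order: (B.r0,C.r0,D.r0)
TSO (8): (0,0,1), (0,0,2), (0,1,1), (0,1,2), (1,0,1), (1,0,2), (1,1,1), (1,1,2)
TSO∖claimed = {(1,0,1)}

missing: B.r0=1 C.r0=0 D.r0=1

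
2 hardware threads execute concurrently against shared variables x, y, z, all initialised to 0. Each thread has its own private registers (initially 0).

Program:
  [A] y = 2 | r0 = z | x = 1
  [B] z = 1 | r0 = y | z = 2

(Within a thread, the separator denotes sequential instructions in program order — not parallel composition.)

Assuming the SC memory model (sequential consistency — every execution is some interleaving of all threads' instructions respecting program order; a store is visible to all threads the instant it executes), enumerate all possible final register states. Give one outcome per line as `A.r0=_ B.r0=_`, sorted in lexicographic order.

A.r0=0 B.r0=2
A.r0=1 B.r0=0
A.r0=1 B.r0=2
A.r0=2 B.r0=0
A.r0=2 B.r0=2

outcome vector order: (A.r0,B.r0)
|SC outcomes| = 5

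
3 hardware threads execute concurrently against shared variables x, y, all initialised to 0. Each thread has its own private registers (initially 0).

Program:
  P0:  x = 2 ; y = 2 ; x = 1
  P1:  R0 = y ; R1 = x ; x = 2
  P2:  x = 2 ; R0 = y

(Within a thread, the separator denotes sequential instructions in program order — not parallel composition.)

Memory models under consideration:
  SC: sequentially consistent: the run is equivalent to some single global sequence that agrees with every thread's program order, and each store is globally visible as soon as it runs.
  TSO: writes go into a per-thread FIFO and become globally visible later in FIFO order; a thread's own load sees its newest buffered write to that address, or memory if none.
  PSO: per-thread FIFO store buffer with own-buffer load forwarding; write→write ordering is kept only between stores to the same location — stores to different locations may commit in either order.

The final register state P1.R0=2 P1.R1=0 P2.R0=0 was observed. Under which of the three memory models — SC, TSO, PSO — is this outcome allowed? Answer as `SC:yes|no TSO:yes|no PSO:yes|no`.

SC:no TSO:no PSO:yes

outcome vector order: (P1.R0,P1.R1,P2.R0)
[SC] allowed = {0/0/0 0/0/2 0/1/0 0/1/2 0/2/0 0/2/2 2/1/0 2/1/2 2/2/0 2/2/2}
[TSO] allowed = {0/0/0 0/0/2 0/1/0 0/1/2 0/2/0 0/2/2 2/1/0 2/1/2 2/2/0 2/2/2}
[PSO] allowed = {0/0/0 0/0/2 0/1/0 0/1/2 0/2/0 0/2/2 2/0/0 2/0/2 2/1/0 2/1/2 2/2/0 2/2/2}
target 2/0/0 ∈ {PSO}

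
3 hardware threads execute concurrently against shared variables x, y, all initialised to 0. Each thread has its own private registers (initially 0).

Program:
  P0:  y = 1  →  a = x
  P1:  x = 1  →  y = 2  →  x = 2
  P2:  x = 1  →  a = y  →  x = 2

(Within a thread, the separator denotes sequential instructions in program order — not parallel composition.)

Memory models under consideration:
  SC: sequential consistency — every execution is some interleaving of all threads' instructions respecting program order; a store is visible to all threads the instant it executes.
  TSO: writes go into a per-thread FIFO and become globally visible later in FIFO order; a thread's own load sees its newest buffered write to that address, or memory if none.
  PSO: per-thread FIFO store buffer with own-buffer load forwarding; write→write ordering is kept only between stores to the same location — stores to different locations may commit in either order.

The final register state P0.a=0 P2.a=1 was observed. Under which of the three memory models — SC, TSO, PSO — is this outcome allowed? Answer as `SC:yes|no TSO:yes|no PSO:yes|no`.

SC:yes TSO:yes PSO:yes

outcome vector order: (P0.a,P2.a)
SC (8): (0,1) (0,2) (1,0) (1,1) (1,2) (2,0) (2,1) (2,2)
TSO (9): (0,0) (0,1) (0,2) (1,0) (1,1) (1,2) (2,0) (2,1) (2,2)
PSO (9): (0,0) (0,1) (0,2) (1,0) (1,1) (1,2) (2,0) (2,1) (2,2)
target (0,1) ∈ {SC,TSO,PSO}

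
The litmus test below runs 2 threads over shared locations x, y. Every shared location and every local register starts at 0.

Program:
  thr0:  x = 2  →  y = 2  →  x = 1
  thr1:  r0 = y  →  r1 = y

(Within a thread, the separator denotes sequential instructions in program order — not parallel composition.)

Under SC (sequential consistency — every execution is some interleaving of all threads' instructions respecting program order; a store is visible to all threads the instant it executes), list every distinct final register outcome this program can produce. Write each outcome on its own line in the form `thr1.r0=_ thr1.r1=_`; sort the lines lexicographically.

outcome vector order: (thr1.r0,thr1.r1)
|SC outcomes| = 3

thr1.r0=0 thr1.r1=0
thr1.r0=0 thr1.r1=2
thr1.r0=2 thr1.r1=2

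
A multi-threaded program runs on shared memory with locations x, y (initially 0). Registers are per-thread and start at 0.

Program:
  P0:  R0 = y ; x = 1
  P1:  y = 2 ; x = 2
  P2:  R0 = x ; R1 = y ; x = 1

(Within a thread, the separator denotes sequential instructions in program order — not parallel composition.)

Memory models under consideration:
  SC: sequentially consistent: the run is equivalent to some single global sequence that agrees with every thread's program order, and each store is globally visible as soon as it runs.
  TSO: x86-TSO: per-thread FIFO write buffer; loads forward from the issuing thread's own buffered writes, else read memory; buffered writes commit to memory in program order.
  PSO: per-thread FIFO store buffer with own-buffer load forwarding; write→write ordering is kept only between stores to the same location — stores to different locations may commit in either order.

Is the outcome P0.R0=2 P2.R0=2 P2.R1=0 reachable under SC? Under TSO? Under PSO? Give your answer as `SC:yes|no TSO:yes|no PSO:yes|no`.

outcome vector order: (P0.R0,P2.R0,P2.R1)
SC (9): 0/0/0 0/0/2 0/1/0 0/1/2 0/2/2 2/0/0 2/0/2 2/1/2 2/2/2
TSO (9): 0/0/0 0/0/2 0/1/0 0/1/2 0/2/2 2/0/0 2/0/2 2/1/2 2/2/2
PSO (11): 0/0/0 0/0/2 0/1/0 0/1/2 0/2/0 0/2/2 2/0/0 2/0/2 2/1/2 2/2/0 2/2/2
target 2/2/0 ∈ {PSO}

SC:no TSO:no PSO:yes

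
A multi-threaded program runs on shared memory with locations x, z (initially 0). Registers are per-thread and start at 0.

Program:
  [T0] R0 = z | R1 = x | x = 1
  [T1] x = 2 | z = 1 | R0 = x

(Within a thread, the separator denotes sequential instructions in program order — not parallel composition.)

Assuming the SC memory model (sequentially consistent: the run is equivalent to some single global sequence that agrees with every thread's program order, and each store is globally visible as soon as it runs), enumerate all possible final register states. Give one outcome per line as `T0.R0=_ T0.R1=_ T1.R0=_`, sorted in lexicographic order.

T0.R0=0 T0.R1=0 T1.R0=1
T0.R0=0 T0.R1=0 T1.R0=2
T0.R0=0 T0.R1=2 T1.R0=1
T0.R0=0 T0.R1=2 T1.R0=2
T0.R0=1 T0.R1=2 T1.R0=1
T0.R0=1 T0.R1=2 T1.R0=2

outcome vector order: (T0.R0,T0.R1,T1.R0)
|SC outcomes| = 6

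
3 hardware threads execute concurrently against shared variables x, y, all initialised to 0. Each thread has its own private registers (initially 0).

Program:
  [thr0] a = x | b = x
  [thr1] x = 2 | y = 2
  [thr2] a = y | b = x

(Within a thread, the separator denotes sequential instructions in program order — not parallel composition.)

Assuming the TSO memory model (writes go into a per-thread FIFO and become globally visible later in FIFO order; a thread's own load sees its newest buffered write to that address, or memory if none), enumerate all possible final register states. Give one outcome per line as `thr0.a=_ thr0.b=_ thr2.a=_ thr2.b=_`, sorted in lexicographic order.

outcome vector order: (thr0.a,thr0.b,thr2.a,thr2.b)
|TSO outcomes| = 9

thr0.a=0 thr0.b=0 thr2.a=0 thr2.b=0
thr0.a=0 thr0.b=0 thr2.a=0 thr2.b=2
thr0.a=0 thr0.b=0 thr2.a=2 thr2.b=2
thr0.a=0 thr0.b=2 thr2.a=0 thr2.b=0
thr0.a=0 thr0.b=2 thr2.a=0 thr2.b=2
thr0.a=0 thr0.b=2 thr2.a=2 thr2.b=2
thr0.a=2 thr0.b=2 thr2.a=0 thr2.b=0
thr0.a=2 thr0.b=2 thr2.a=0 thr2.b=2
thr0.a=2 thr0.b=2 thr2.a=2 thr2.b=2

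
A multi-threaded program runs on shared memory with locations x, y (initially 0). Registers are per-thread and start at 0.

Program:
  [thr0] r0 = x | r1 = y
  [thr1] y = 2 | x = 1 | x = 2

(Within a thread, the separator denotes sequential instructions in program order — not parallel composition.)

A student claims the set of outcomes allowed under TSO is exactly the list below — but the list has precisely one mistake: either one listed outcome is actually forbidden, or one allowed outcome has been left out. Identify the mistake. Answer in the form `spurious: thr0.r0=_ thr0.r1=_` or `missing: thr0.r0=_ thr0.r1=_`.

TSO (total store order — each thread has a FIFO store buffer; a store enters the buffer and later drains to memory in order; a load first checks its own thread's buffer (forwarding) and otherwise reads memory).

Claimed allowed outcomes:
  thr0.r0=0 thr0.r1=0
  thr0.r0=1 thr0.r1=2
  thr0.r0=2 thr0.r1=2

missing: thr0.r0=0 thr0.r1=2

outcome vector order: (thr0.r0,thr0.r1)
under TSO → <0 0>; <0 2>; <1 2>; <2 2>
TSO∖claimed = {<0 2>}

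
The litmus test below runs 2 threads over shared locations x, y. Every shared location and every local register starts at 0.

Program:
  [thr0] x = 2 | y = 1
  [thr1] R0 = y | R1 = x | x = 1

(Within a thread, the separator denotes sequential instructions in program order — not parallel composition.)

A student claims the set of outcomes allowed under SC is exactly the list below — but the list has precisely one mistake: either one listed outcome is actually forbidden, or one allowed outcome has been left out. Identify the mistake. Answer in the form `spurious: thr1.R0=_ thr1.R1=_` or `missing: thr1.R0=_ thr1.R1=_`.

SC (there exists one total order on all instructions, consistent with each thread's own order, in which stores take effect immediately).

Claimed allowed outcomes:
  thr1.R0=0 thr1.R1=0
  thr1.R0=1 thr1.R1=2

outcome vector order: (thr1.R0,thr1.R1)
SC: 3 outcomes — {(0,0), (0,2), (1,2)}
SC∖claimed = {(0,2)}

missing: thr1.R0=0 thr1.R1=2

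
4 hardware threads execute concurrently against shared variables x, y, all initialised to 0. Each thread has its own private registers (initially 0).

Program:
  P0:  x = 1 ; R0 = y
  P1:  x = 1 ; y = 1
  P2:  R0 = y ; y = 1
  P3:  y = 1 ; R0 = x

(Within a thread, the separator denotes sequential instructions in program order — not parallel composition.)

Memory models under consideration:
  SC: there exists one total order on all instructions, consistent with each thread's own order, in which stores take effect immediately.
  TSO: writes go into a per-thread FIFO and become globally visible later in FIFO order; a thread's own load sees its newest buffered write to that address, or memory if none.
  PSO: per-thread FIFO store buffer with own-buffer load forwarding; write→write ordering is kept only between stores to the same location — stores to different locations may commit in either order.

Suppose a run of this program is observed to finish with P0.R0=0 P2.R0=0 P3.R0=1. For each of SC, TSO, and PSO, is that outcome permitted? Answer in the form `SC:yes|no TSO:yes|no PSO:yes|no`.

SC:yes TSO:yes PSO:yes

outcome vector order: (P0.R0,P2.R0,P3.R0)
under SC → 0/0/1; 0/1/1; 1/0/0; 1/0/1; 1/1/0; 1/1/1
under TSO → 0/0/0; 0/0/1; 0/1/0; 0/1/1; 1/0/0; 1/0/1; 1/1/0; 1/1/1
under PSO → 0/0/0; 0/0/1; 0/1/0; 0/1/1; 1/0/0; 1/0/1; 1/1/0; 1/1/1
target 0/0/1 ∈ {SC,TSO,PSO}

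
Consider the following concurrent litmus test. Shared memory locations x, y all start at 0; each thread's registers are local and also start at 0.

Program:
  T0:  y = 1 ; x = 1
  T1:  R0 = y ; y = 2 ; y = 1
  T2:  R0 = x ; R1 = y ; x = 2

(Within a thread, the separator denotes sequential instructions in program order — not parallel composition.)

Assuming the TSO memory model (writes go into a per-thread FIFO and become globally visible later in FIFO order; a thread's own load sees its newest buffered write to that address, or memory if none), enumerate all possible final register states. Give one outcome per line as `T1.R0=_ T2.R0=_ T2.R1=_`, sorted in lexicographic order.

T1.R0=0 T2.R0=0 T2.R1=0
T1.R0=0 T2.R0=0 T2.R1=1
T1.R0=0 T2.R0=0 T2.R1=2
T1.R0=0 T2.R0=1 T2.R1=1
T1.R0=0 T2.R0=1 T2.R1=2
T1.R0=1 T2.R0=0 T2.R1=0
T1.R0=1 T2.R0=0 T2.R1=1
T1.R0=1 T2.R0=0 T2.R1=2
T1.R0=1 T2.R0=1 T2.R1=1
T1.R0=1 T2.R0=1 T2.R1=2

outcome vector order: (T1.R0,T2.R0,T2.R1)
|TSO outcomes| = 10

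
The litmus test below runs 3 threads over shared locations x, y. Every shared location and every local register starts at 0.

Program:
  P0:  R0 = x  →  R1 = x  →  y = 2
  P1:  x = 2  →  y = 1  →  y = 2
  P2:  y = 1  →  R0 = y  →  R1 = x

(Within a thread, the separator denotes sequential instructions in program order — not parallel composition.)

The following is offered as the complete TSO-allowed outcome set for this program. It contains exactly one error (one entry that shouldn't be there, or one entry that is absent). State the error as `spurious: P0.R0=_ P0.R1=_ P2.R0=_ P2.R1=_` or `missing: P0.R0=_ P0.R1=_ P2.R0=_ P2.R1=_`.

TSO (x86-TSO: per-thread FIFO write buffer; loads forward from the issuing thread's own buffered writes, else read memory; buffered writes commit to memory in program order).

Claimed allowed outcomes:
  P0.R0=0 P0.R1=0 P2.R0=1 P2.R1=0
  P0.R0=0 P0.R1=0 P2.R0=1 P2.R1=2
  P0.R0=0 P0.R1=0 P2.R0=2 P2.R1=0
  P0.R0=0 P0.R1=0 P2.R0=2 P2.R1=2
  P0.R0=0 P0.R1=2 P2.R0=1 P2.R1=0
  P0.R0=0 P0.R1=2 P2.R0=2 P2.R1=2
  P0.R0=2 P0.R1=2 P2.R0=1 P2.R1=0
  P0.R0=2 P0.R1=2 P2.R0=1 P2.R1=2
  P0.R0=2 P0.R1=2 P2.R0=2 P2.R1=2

outcome vector order: (P0.R0,P0.R1,P2.R0,P2.R1)
TSO (10): <0 0 1 0>, <0 0 1 2>, <0 0 2 0>, <0 0 2 2>, <0 2 1 0>, <0 2 1 2>, <0 2 2 2>, <2 2 1 0>, <2 2 1 2>, <2 2 2 2>
TSO∖claimed = {<0 2 1 2>}

missing: P0.R0=0 P0.R1=2 P2.R0=1 P2.R1=2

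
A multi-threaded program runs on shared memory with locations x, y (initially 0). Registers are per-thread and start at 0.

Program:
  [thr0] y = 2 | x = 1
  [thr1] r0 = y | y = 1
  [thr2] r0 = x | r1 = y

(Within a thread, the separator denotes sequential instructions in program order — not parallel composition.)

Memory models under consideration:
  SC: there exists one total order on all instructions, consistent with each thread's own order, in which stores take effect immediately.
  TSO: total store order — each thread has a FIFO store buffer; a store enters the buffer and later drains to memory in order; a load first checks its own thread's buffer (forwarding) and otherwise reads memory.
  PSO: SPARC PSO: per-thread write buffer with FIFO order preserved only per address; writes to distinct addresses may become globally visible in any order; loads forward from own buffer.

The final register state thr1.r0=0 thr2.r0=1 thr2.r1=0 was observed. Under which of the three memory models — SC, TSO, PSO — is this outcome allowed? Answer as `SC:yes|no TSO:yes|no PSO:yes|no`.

SC:no TSO:no PSO:yes

outcome vector order: (thr1.r0,thr2.r0,thr2.r1)
SC (10): (0,0,0), (0,0,1), (0,0,2), (0,1,1), (0,1,2), (2,0,0), (2,0,1), (2,0,2), (2,1,1), (2,1,2)
TSO (10): (0,0,0), (0,0,1), (0,0,2), (0,1,1), (0,1,2), (2,0,0), (2,0,1), (2,0,2), (2,1,1), (2,1,2)
PSO (12): (0,0,0), (0,0,1), (0,0,2), (0,1,0), (0,1,1), (0,1,2), (2,0,0), (2,0,1), (2,0,2), (2,1,0), (2,1,1), (2,1,2)
target (0,1,0) ∈ {PSO}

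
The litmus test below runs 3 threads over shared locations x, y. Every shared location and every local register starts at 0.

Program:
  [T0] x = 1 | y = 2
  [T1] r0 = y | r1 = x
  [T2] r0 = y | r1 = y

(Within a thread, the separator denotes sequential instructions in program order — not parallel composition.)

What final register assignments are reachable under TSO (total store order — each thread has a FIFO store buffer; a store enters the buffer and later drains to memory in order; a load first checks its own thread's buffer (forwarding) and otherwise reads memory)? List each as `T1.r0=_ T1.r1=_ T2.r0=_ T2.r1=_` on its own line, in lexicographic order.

T1.r0=0 T1.r1=0 T2.r0=0 T2.r1=0
T1.r0=0 T1.r1=0 T2.r0=0 T2.r1=2
T1.r0=0 T1.r1=0 T2.r0=2 T2.r1=2
T1.r0=0 T1.r1=1 T2.r0=0 T2.r1=0
T1.r0=0 T1.r1=1 T2.r0=0 T2.r1=2
T1.r0=0 T1.r1=1 T2.r0=2 T2.r1=2
T1.r0=2 T1.r1=1 T2.r0=0 T2.r1=0
T1.r0=2 T1.r1=1 T2.r0=0 T2.r1=2
T1.r0=2 T1.r1=1 T2.r0=2 T2.r1=2

outcome vector order: (T1.r0,T1.r1,T2.r0,T2.r1)
|TSO outcomes| = 9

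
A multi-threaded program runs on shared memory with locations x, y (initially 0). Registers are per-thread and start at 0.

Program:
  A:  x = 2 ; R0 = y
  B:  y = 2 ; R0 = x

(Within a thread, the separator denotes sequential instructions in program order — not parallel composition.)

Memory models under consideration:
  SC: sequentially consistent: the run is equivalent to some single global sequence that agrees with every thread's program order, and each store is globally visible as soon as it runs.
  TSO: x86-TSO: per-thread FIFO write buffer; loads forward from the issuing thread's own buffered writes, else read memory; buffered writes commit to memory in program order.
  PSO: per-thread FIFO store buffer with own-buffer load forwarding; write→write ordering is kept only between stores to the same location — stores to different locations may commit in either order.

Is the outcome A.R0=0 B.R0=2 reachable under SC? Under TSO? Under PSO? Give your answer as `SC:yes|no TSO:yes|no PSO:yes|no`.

SC:yes TSO:yes PSO:yes

outcome vector order: (A.R0,B.R0)
SC (3): <0 2>; <2 0>; <2 2>
TSO (4): <0 0>; <0 2>; <2 0>; <2 2>
PSO (4): <0 0>; <0 2>; <2 0>; <2 2>
target <0 2> ∈ {SC,TSO,PSO}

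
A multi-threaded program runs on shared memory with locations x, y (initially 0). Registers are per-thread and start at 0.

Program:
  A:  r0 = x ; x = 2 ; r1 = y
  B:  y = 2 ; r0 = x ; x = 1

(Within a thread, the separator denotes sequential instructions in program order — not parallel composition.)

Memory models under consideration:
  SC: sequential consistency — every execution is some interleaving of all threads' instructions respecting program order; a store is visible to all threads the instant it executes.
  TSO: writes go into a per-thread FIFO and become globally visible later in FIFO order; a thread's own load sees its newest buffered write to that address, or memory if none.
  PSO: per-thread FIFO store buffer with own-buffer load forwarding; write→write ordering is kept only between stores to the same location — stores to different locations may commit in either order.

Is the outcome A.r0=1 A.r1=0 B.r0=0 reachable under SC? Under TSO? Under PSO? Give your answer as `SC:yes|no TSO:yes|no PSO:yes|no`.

outcome vector order: (A.r0,A.r1,B.r0)
SC: 4 outcomes — {002, 020, 022, 120}
TSO: 5 outcomes — {000, 002, 020, 022, 120}
PSO: 6 outcomes — {000, 002, 020, 022, 100, 120}
target 100 ∈ {PSO}

SC:no TSO:no PSO:yes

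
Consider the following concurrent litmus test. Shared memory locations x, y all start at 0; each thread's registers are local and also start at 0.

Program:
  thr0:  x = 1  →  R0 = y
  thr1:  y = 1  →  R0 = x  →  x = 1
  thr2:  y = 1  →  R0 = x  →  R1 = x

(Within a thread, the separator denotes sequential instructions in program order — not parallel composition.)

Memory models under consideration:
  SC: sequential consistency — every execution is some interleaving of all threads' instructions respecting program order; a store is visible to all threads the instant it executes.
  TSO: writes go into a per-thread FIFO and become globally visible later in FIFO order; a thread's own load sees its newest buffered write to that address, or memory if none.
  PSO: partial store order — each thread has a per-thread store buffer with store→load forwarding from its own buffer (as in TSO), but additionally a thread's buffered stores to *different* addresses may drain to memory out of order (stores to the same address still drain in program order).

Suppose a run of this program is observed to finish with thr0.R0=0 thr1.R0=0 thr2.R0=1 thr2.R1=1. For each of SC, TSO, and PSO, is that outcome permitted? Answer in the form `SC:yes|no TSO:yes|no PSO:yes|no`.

outcome vector order: (thr0.R0,thr1.R0,thr2.R0,thr2.R1)
SC (7): (0,1,1,1) (1,0,0,0) (1,0,0,1) (1,0,1,1) (1,1,0,0) (1,1,0,1) (1,1,1,1)
TSO (12): (0,0,0,0) (0,0,0,1) (0,0,1,1) (0,1,0,0) (0,1,0,1) (0,1,1,1) (1,0,0,0) (1,0,0,1) (1,0,1,1) (1,1,0,0) (1,1,0,1) (1,1,1,1)
PSO (12): (0,0,0,0) (0,0,0,1) (0,0,1,1) (0,1,0,0) (0,1,0,1) (0,1,1,1) (1,0,0,0) (1,0,0,1) (1,0,1,1) (1,1,0,0) (1,1,0,1) (1,1,1,1)
target (0,0,1,1) ∈ {TSO,PSO}

SC:no TSO:yes PSO:yes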